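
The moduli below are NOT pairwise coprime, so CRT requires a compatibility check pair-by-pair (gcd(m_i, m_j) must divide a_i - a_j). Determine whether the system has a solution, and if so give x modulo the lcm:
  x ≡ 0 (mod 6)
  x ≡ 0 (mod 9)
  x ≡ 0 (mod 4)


Moduli 6, 9, 4 are not pairwise coprime, so CRT works modulo lcm(m_i) when all pairwise compatibility conditions hold.
Pairwise compatibility: gcd(m_i, m_j) must divide a_i - a_j for every pair.
Merge one congruence at a time:
  Start: x ≡ 0 (mod 6).
  Combine with x ≡ 0 (mod 9): gcd(6, 9) = 3; 0 - 0 = 0, which IS divisible by 3, so compatible.
    Write x = 0 + 6·t and substitute into x ≡ 0 (mod 9): 6·t ≡ 0 − 0 = 0 (mod 9).
    Divide the congruence (and modulus) by g = 3: 2·t ≡ 0 (mod 3).
    The inverse of 2 mod 3 is 2 (since 2·2 = 4 = 1·3 + 1), so t ≡ 2·0 = 0 ≡ 0 (mod 3).
    Then x = 0 + 6·0 = 0, valid modulo lcm(6, 9) = 18: x ≡ 0 (mod 18).
  Combine with x ≡ 0 (mod 4): gcd(18, 4) = 2; 0 - 0 = 0, which IS divisible by 2, so compatible.
    Write x = 0 + 18·t and substitute into x ≡ 0 (mod 4): 18·t ≡ 0 − 0 = 0 (mod 4).
    Divide the congruence (and modulus) by g = 2: 9·t ≡ 0 (mod 2).
    Reduce coefficients mod 2: 1·t ≡ 0 (mod 2).
    So t ≡ 0 (mod 2).
    Then x = 0 + 18·0 = 0, valid modulo lcm(18, 4) = 36: x ≡ 0 (mod 36).
Verify: 0 mod 6 = 0, 0 mod 9 = 0, 0 mod 4 = 0.

x ≡ 0 (mod 36).


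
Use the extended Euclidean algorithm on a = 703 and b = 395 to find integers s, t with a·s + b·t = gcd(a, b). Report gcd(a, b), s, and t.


Euclidean algorithm on (703, 395) — divide until remainder is 0:
  703 = 1 · 395 + 308
  395 = 1 · 308 + 87
  308 = 3 · 87 + 47
  87 = 1 · 47 + 40
  47 = 1 · 40 + 7
  40 = 5 · 7 + 5
  7 = 1 · 5 + 2
  5 = 2 · 2 + 1
  2 = 2 · 1 + 0
gcd(703, 395) = 1.
Track Bezout coefficients alongside the remainders: start with r₀ = 703 = a·1 + b·0 (s = 1, t = 0) and r₁ = 395 = a·0 + b·1 (s = 0, t = 1); each new remainder r_{k+1} = r_{k-1} − q_k·r_k inherits s_{k+1} = s_{k-1} − q_k·s_k, t_{k+1} = t_{k-1} − q_k·t_k, so r_k = a·s_k + b·t_k at every step:
  q = 1: r = 308, s = 1 − 1·0 = 1, t = 0 − 1·1 = -1  (check: 703·1 + 395·(-1) = 308)
  q = 1: r = 87, s = 0 − 1·1 = -1, t = 1 − 1·(-1) = 2  (check: 703·(-1) + 395·2 = 87)
  q = 3: r = 47, s = 1 − 3·(-1) = 4, t = -1 − 3·2 = -7  (check: 703·4 + 395·(-7) = 47)
  q = 1: r = 40, s = -1 − 1·4 = -5, t = 2 − 1·(-7) = 9  (check: 703·(-5) + 395·9 = 40)
  q = 1: r = 7, s = 4 − 1·(-5) = 9, t = -7 − 1·9 = -16  (check: 703·9 + 395·(-16) = 7)
  q = 5: r = 5, s = -5 − 5·9 = -50, t = 9 − 5·(-16) = 89  (check: 703·(-50) + 395·89 = 5)
  q = 1: r = 2, s = 9 − 1·(-50) = 59, t = -16 − 1·89 = -105  (check: 703·59 + 395·(-105) = 2)
  q = 2: r = 1, s = -50 − 2·59 = -168, t = 89 − 2·(-105) = 299  (check: 703·(-168) + 395·299 = 1)
The row with r = 1 (the gcd) gives the Bezout coefficients s = -168, t = 299.
Result: 703 · (-168) + 395 · (299) = 1.

gcd(703, 395) = 1; s = -168, t = 299 (check: 703·(-168) + 395·299 = 1).


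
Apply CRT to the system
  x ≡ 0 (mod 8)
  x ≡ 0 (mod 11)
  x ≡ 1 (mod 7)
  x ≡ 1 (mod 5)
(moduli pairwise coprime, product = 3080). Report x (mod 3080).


Product of moduli M = 8 · 11 · 7 · 5 = 3080.
Merge one congruence at a time:
  Start: x ≡ 0 (mod 8).
  Combine with x ≡ 0 (mod 11); new modulus lcm = 88.
    Write x = 0 + 8·t and substitute into x ≡ 0 (mod 11): 8·t ≡ 0 − 0 = 0 (mod 11).
    The inverse of 8 mod 11 is 7 (since 8·7 = 56 = 5·11 + 1), so t ≡ 7·0 = 0 ≡ 0 (mod 11).
    Then x = 0 + 8·0 = 0, valid modulo lcm(8, 11) = 88: x ≡ 0 (mod 88).
  Combine with x ≡ 1 (mod 7); new modulus lcm = 616.
    Write x = 0 + 88·t and substitute into x ≡ 1 (mod 7): 88·t ≡ 1 − 0 = 1 (mod 7).
    Reduce coefficients mod 7: 4·t ≡ 1 (mod 7).
    The inverse of 4 mod 7 is 2 (since 4·2 = 8 = 1·7 + 1), so t ≡ 2·1 = 2 ≡ 2 (mod 7).
    Then x = 0 + 88·2 = 176, valid modulo lcm(88, 7) = 616: x ≡ 176 (mod 616).
  Combine with x ≡ 1 (mod 5); new modulus lcm = 3080.
    Write x = 176 + 616·t and substitute into x ≡ 1 (mod 5): 616·t ≡ 1 − 176 = -175 (mod 5).
    Reduce coefficients mod 5: 1·t ≡ 0 (mod 5).
    So t ≡ 0 (mod 5).
    Then x = 176 + 616·0 = 176, valid modulo lcm(616, 5) = 3080: x ≡ 176 (mod 3080).
Verify against each original: 176 mod 8 = 0, 176 mod 11 = 0, 176 mod 7 = 1, 176 mod 5 = 1.

x ≡ 176 (mod 3080).


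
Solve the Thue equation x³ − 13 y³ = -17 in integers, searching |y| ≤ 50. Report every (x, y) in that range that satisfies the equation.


The equation is x³ - 13y³ = -17. For fixed y, x³ = 13·y³ − 17, so a solution requires the RHS to be a perfect cube.
Strategy: iterate y from -50 to 50, compute RHS = 13·y³ − 17, and check whether it is a (positive or negative) perfect cube.
Check small values of y:
  y = 0: RHS = -17 is not a perfect cube.
  y = 1: RHS = -4 is not a perfect cube.
  y = -1: RHS = -30 is not a perfect cube.
  y = 2: RHS = 87 is not a perfect cube.
  y = -2: RHS = -121 is not a perfect cube.
  y = 3: RHS = 334 is not a perfect cube.
  y = -3: RHS = -368 is not a perfect cube.
Continuing the search up to |y| = 50 finds no solutions either.
No (x, y) in the scanned range satisfies the equation.

No integer solutions with |y| ≤ 50.


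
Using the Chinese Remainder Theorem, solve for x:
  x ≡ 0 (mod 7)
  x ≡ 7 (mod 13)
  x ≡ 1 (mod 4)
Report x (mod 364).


Moduli 7, 13, 4 are pairwise coprime; by CRT there is a unique solution modulo M = 7 · 13 · 4 = 364.
Solve pairwise, accumulating the modulus:
  Start with x ≡ 0 (mod 7).
  Combine with x ≡ 7 (mod 13): since gcd(7, 13) = 1, we get a unique residue mod 91.
    Write x = 0 + 7·t and substitute into x ≡ 7 (mod 13): 7·t ≡ 7 − 0 = 7 (mod 13).
    The inverse of 7 mod 13 is 2 (since 7·2 = 14 = 1·13 + 1), so t ≡ 2·7 = 14 ≡ 1 (mod 13).
    Then x = 0 + 7·1 = 7, valid modulo lcm(7, 13) = 91: x ≡ 7 (mod 91).
  Combine with x ≡ 1 (mod 4): since gcd(91, 4) = 1, we get a unique residue mod 364.
    Write x = 7 + 91·t and substitute into x ≡ 1 (mod 4): 91·t ≡ 1 − 7 = -6 (mod 4).
    Reduce coefficients mod 4: 3·t ≡ 2 (mod 4).
    The inverse of 3 mod 4 is 3 (since 3·3 = 9 = 2·4 + 1), so t ≡ 3·2 = 6 ≡ 2 (mod 4).
    Then x = 7 + 91·2 = 189, valid modulo lcm(91, 4) = 364: x ≡ 189 (mod 364).
Verify: 189 mod 7 = 0 ✓, 189 mod 13 = 7 ✓, 189 mod 4 = 1 ✓.

x ≡ 189 (mod 364).


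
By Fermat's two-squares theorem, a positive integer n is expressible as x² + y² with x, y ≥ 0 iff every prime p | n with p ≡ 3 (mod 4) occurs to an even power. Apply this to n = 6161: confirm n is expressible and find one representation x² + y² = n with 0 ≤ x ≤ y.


Step 1: Factor n = 6161 = 61 · 101.
Step 2: Check the mod-4 condition on each prime factor: 61 ≡ 1 (mod 4), exponent 1; 101 ≡ 1 (mod 4), exponent 1.
All primes ≡ 3 (mod 4) appear to even exponent (or don't appear), so by the two-squares theorem n IS expressible as a sum of two squares.
Step 3: Build a representation. Here n = 61 · 101 is a product of primes ≡ 1 (mod 4). Each prime p ≡ 1 (mod 4) is itself a sum of two squares; find a² by testing p − a² for a perfect square:
  61: 61 − 1² = 60, 61 − 2² = 57, 61 − 3² = 52, 61 − 4² = 45, 61 − 5² = 36 = 6² ⇒ 61 = 5² + 6².
  101: 101 − 1² = 100 = 10² ⇒ 101 = 1² + 10².
  Combine using the Brahmagupta–Fibonacci identity (a² + b²)(c² + d²) = (ac − bd)² + (ad + bc)² = (ac + bd)² + (ad − bc)²:
  61 · 101 = 6161: from (5² + 6²)(1² + 10²), take (5·1 − 6·10, 5·10 + 6·1) = (5 − 60, 50 + 6) = (-55, 56); dropping signs (only squares matter) gives (55, 56); check 55² + 56² = 3025 + 3136 = 6161 ✓.
Step 4: Order so x ≤ y and verify: 55² + 56² = 3025 + 3136 = 6161 = n. ✓

n = 6161 = 55² + 56² (one valid representation with x ≤ y).


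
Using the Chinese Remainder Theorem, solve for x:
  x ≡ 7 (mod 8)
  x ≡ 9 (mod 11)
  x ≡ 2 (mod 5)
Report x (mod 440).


Moduli 8, 11, 5 are pairwise coprime; by CRT there is a unique solution modulo M = 8 · 11 · 5 = 440.
Solve pairwise, accumulating the modulus:
  Start with x ≡ 7 (mod 8).
  Combine with x ≡ 9 (mod 11): since gcd(8, 11) = 1, we get a unique residue mod 88.
    Write x = 7 + 8·t and substitute into x ≡ 9 (mod 11): 8·t ≡ 9 − 7 = 2 (mod 11).
    The inverse of 8 mod 11 is 7 (since 8·7 = 56 = 5·11 + 1), so t ≡ 7·2 = 14 ≡ 3 (mod 11).
    Then x = 7 + 8·3 = 31, valid modulo lcm(8, 11) = 88: x ≡ 31 (mod 88).
  Combine with x ≡ 2 (mod 5): since gcd(88, 5) = 1, we get a unique residue mod 440.
    Write x = 31 + 88·t and substitute into x ≡ 2 (mod 5): 88·t ≡ 2 − 31 = -29 (mod 5).
    Reduce coefficients mod 5: 3·t ≡ 1 (mod 5).
    The inverse of 3 mod 5 is 2 (since 3·2 = 6 = 1·5 + 1), so t ≡ 2·1 = 2 ≡ 2 (mod 5).
    Then x = 31 + 88·2 = 207, valid modulo lcm(88, 5) = 440: x ≡ 207 (mod 440).
Verify: 207 mod 8 = 7 ✓, 207 mod 11 = 9 ✓, 207 mod 5 = 2 ✓.

x ≡ 207 (mod 440).


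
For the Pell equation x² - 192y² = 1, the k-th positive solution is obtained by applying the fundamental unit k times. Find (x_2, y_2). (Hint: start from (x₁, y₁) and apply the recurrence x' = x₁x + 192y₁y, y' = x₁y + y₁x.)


Step 1: Find the fundamental solution (x₁, y₁) of x² - 192y² = 1.
  Expand √192 as a continued fraction. a₀ = ⌊√192⌋ = 13; iterate m_{k+1} = d_k·a_k − m_k, d_{k+1} = (192 − m_{k+1}²)/d_k, a_{k+1} = ⌊(a₀ + m_{k+1})/d_{k+1}⌋ (starting m₀ = 0, d₀ = 1), with convergents p_k = a_k·p_{k-1} + p_{k-2}, q_k = a_k·q_{k-1} + q_{k-2} (p₋₁ = 1, q₋₁ = 0):
  k = 0: a₀ = 13; p₀/q₀ = 13/1; p₀² − 192·q₀² = 169 − 192 = -23.
  k = 1: m = 13, d = 23, a = ⌊(13 + 13)/23⌋ = 1; p/q = (1·13 + 1)/(1·1 + 0) = 14/1; p² − 192·q² = 196 − 192 = 4.
  k = 2: m = 10, d = 4, a = ⌊(13 + 10)/4⌋ = 5; p/q = (5·14 + 13)/(5·1 + 1) = 83/6; p² − 192·q² = 6889 − 6912 = -23.
  k = 3: m = 10, d = 23, a = ⌊(13 + 10)/23⌋ = 1; p/q = (1·83 + 14)/(1·6 + 1) = 97/7; p² − 192·q² = 9409 − 9408 = 1.
  The first convergent with p² − 192·q² = 1 gives the fundamental solution (x₁, y₁) = (97, 7).
Step 2: Apply the recurrence (x_{n+1}, y_{n+1}) = (x₁x_n + 192y₁y_n, x₁y_n + y₁x_n) repeatedly.
  From (x_1, y_1) = (97, 7): x_2 = 97·97 + 192·7·7 = 18817; y_2 = 97·7 + 7·97 = 1358.
Step 3: Verify x_2² - 192·y_2² = 354079489 - 354079488 = 1 (should be 1). ✓

(x_1, y_1) = (97, 7); (x_2, y_2) = (18817, 1358).


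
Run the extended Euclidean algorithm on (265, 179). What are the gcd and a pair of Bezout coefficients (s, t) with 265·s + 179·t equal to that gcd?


Euclidean algorithm on (265, 179) — divide until remainder is 0:
  265 = 1 · 179 + 86
  179 = 2 · 86 + 7
  86 = 12 · 7 + 2
  7 = 3 · 2 + 1
  2 = 2 · 1 + 0
gcd(265, 179) = 1.
Track Bezout coefficients alongside the remainders: start with r₀ = 265 = a·1 + b·0 (s = 1, t = 0) and r₁ = 179 = a·0 + b·1 (s = 0, t = 1); each new remainder r_{k+1} = r_{k-1} − q_k·r_k inherits s_{k+1} = s_{k-1} − q_k·s_k, t_{k+1} = t_{k-1} − q_k·t_k, so r_k = a·s_k + b·t_k at every step:
  q = 1: r = 86, s = 1 − 1·0 = 1, t = 0 − 1·1 = -1  (check: 265·1 + 179·(-1) = 86)
  q = 2: r = 7, s = 0 − 2·1 = -2, t = 1 − 2·(-1) = 3  (check: 265·(-2) + 179·3 = 7)
  q = 12: r = 2, s = 1 − 12·(-2) = 25, t = -1 − 12·3 = -37  (check: 265·25 + 179·(-37) = 2)
  q = 3: r = 1, s = -2 − 3·25 = -77, t = 3 − 3·(-37) = 114  (check: 265·(-77) + 179·114 = 1)
The row with r = 1 (the gcd) gives the Bezout coefficients s = -77, t = 114.
Result: 265 · (-77) + 179 · (114) = 1.

gcd(265, 179) = 1; s = -77, t = 114 (check: 265·(-77) + 179·114 = 1).


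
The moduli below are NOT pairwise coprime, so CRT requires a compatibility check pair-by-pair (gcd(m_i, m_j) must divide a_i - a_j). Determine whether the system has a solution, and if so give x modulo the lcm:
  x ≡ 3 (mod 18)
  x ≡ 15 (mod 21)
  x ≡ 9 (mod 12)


Moduli 18, 21, 12 are not pairwise coprime, so CRT works modulo lcm(m_i) when all pairwise compatibility conditions hold.
Pairwise compatibility: gcd(m_i, m_j) must divide a_i - a_j for every pair.
Merge one congruence at a time:
  Start: x ≡ 3 (mod 18).
  Combine with x ≡ 15 (mod 21): gcd(18, 21) = 3; 15 - 3 = 12, which IS divisible by 3, so compatible.
    Write x = 3 + 18·t and substitute into x ≡ 15 (mod 21): 18·t ≡ 15 − 3 = 12 (mod 21).
    Divide the congruence (and modulus) by g = 3: 6·t ≡ 4 (mod 7).
    The inverse of 6 mod 7 is 6 (since 6·6 = 36 = 5·7 + 1), so t ≡ 6·4 = 24 ≡ 3 (mod 7).
    Then x = 3 + 18·3 = 57, valid modulo lcm(18, 21) = 126: x ≡ 57 (mod 126).
  Combine with x ≡ 9 (mod 12): gcd(126, 12) = 6; 9 - 57 = -48, which IS divisible by 6, so compatible.
    Write x = 57 + 126·t and substitute into x ≡ 9 (mod 12): 126·t ≡ 9 − 57 = -48 (mod 12).
    Divide the congruence (and modulus) by g = 6: 21·t ≡ -8 (mod 2).
    Reduce coefficients mod 2: 1·t ≡ 0 (mod 2).
    So t ≡ 0 (mod 2).
    Then x = 57 + 126·0 = 57, valid modulo lcm(126, 12) = 252: x ≡ 57 (mod 252).
Verify: 57 mod 18 = 3, 57 mod 21 = 15, 57 mod 12 = 9.

x ≡ 57 (mod 252).


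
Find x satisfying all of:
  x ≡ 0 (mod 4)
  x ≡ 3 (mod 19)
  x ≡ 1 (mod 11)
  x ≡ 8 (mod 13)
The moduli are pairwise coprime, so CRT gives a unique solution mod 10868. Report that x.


Product of moduli M = 4 · 19 · 11 · 13 = 10868.
Merge one congruence at a time:
  Start: x ≡ 0 (mod 4).
  Combine with x ≡ 3 (mod 19); new modulus lcm = 76.
    Write x = 0 + 4·t and substitute into x ≡ 3 (mod 19): 4·t ≡ 3 − 0 = 3 (mod 19).
    The inverse of 4 mod 19 is 5 (since 4·5 = 20 = 1·19 + 1), so t ≡ 5·3 = 15 ≡ 15 (mod 19).
    Then x = 0 + 4·15 = 60, valid modulo lcm(4, 19) = 76: x ≡ 60 (mod 76).
  Combine with x ≡ 1 (mod 11); new modulus lcm = 836.
    Write x = 60 + 76·t and substitute into x ≡ 1 (mod 11): 76·t ≡ 1 − 60 = -59 (mod 11).
    Reduce coefficients mod 11: 10·t ≡ 7 (mod 11).
    The inverse of 10 mod 11 is 10 (since 10·10 = 100 = 9·11 + 1), so t ≡ 10·7 = 70 ≡ 4 (mod 11).
    Then x = 60 + 76·4 = 364, valid modulo lcm(76, 11) = 836: x ≡ 364 (mod 836).
  Combine with x ≡ 8 (mod 13); new modulus lcm = 10868.
    Write x = 364 + 836·t and substitute into x ≡ 8 (mod 13): 836·t ≡ 8 − 364 = -356 (mod 13).
    Reduce coefficients mod 13: 4·t ≡ 8 (mod 13).
    The inverse of 4 mod 13 is 10 (since 4·10 = 40 = 3·13 + 1), so t ≡ 10·8 = 80 ≡ 2 (mod 13).
    Then x = 364 + 836·2 = 2036, valid modulo lcm(836, 13) = 10868: x ≡ 2036 (mod 10868).
Verify against each original: 2036 mod 4 = 0, 2036 mod 19 = 3, 2036 mod 11 = 1, 2036 mod 13 = 8.

x ≡ 2036 (mod 10868).


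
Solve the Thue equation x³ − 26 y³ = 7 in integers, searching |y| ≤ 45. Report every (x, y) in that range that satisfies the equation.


The equation is x³ - 26y³ = 7. For fixed y, x³ = 26·y³ + 7, so a solution requires the RHS to be a perfect cube.
Strategy: iterate y from -45 to 45, compute RHS = 26·y³ + 7, and check whether it is a (positive or negative) perfect cube.
Check small values of y:
  y = 0: RHS = 7 is not a perfect cube.
  y = 1: RHS = 33 is not a perfect cube.
  y = -1: RHS = -19 is not a perfect cube.
  y = 2: RHS = 215 is not a perfect cube.
  y = -2: RHS = -201 is not a perfect cube.
  y = 3: RHS = 709 is not a perfect cube.
  y = -3: RHS = -695 is not a perfect cube.
Continuing the search up to |y| = 45 finds no solutions either.
No (x, y) in the scanned range satisfies the equation.

No integer solutions with |y| ≤ 45.


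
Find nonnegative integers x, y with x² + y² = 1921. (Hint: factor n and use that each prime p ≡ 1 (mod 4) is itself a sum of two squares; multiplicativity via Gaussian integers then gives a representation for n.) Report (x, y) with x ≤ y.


Step 1: Factor n = 1921 = 17 · 113.
Step 2: Check the mod-4 condition on each prime factor: 17 ≡ 1 (mod 4), exponent 1; 113 ≡ 1 (mod 4), exponent 1.
All primes ≡ 3 (mod 4) appear to even exponent (or don't appear), so by the two-squares theorem n IS expressible as a sum of two squares.
Step 3: Build a representation. Here n = 17 · 113 is a product of primes ≡ 1 (mod 4). Each prime p ≡ 1 (mod 4) is itself a sum of two squares; find a² by testing p − a² for a perfect square:
  17: 17 − 1² = 16 = 4² ⇒ 17 = 1² + 4².
  113: 113 − 1² = 112, 113 − 2² = 109, 113 − 3² = 104, 113 − 4² = 97, 113 − 5² = 88, 113 − 6² = 77, 113 − 7² = 64 = 8² ⇒ 113 = 7² + 8².
  Combine using the Brahmagupta–Fibonacci identity (a² + b²)(c² + d²) = (ac − bd)² + (ad + bc)² = (ac + bd)² + (ad − bc)²:
  17 · 113 = 1921: from (1² + 4²)(7² + 8²), take (1·7 − 4·8, 1·8 + 4·7) = (7 − 32, 8 + 28) = (-25, 36); dropping signs (only squares matter) gives (25, 36); check 25² + 36² = 625 + 1296 = 1921 ✓.
Step 4: Order so x ≤ y and verify: 25² + 36² = 625 + 1296 = 1921 = n. ✓

n = 1921 = 25² + 36² (one valid representation with x ≤ y).


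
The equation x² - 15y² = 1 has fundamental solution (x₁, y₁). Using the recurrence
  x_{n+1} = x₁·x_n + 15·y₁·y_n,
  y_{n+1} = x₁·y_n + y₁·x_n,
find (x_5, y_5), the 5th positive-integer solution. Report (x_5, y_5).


Step 1: Find the fundamental solution (x₁, y₁) of x² - 15y² = 1.
  Expand √15 as a continued fraction. a₀ = ⌊√15⌋ = 3; iterate m_{k+1} = d_k·a_k − m_k, d_{k+1} = (15 − m_{k+1}²)/d_k, a_{k+1} = ⌊(a₀ + m_{k+1})/d_{k+1}⌋ (starting m₀ = 0, d₀ = 1), with convergents p_k = a_k·p_{k-1} + p_{k-2}, q_k = a_k·q_{k-1} + q_{k-2} (p₋₁ = 1, q₋₁ = 0):
  k = 0: a₀ = 3; p₀/q₀ = 3/1; p₀² − 15·q₀² = 9 − 15 = -6.
  k = 1: m = 3, d = 6, a = ⌊(3 + 3)/6⌋ = 1; p/q = (1·3 + 1)/(1·1 + 0) = 4/1; p² − 15·q² = 16 − 15 = 1.
  The first convergent with p² − 15·q² = 1 gives the fundamental solution (x₁, y₁) = (4, 1).
Step 2: Apply the recurrence (x_{n+1}, y_{n+1}) = (x₁x_n + 15y₁y_n, x₁y_n + y₁x_n) repeatedly.
  From (x_1, y_1) = (4, 1): x_2 = 4·4 + 15·1·1 = 31; y_2 = 4·1 + 1·4 = 8.
  From (x_2, y_2) = (31, 8): x_3 = 4·31 + 15·1·8 = 244; y_3 = 4·8 + 1·31 = 63.
  From (x_3, y_3) = (244, 63): x_4 = 4·244 + 15·1·63 = 1921; y_4 = 4·63 + 1·244 = 496.
  From (x_4, y_4) = (1921, 496): x_5 = 4·1921 + 15·1·496 = 15124; y_5 = 4·496 + 1·1921 = 3905.
Step 3: Verify x_5² - 15·y_5² = 228735376 - 228735375 = 1 (should be 1). ✓

(x_1, y_1) = (4, 1); (x_5, y_5) = (15124, 3905).


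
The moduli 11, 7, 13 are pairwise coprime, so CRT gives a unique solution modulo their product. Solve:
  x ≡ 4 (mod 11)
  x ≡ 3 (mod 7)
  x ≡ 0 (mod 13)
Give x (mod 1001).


Moduli 11, 7, 13 are pairwise coprime; by CRT there is a unique solution modulo M = 11 · 7 · 13 = 1001.
Solve pairwise, accumulating the modulus:
  Start with x ≡ 4 (mod 11).
  Combine with x ≡ 3 (mod 7): since gcd(11, 7) = 1, we get a unique residue mod 77.
    Write x = 4 + 11·t and substitute into x ≡ 3 (mod 7): 11·t ≡ 3 − 4 = -1 (mod 7).
    Reduce coefficients mod 7: 4·t ≡ 6 (mod 7).
    The inverse of 4 mod 7 is 2 (since 4·2 = 8 = 1·7 + 1), so t ≡ 2·6 = 12 ≡ 5 (mod 7).
    Then x = 4 + 11·5 = 59, valid modulo lcm(11, 7) = 77: x ≡ 59 (mod 77).
  Combine with x ≡ 0 (mod 13): since gcd(77, 13) = 1, we get a unique residue mod 1001.
    Write x = 59 + 77·t and substitute into x ≡ 0 (mod 13): 77·t ≡ 0 − 59 = -59 (mod 13).
    Reduce coefficients mod 13: 12·t ≡ 6 (mod 13).
    The inverse of 12 mod 13 is 12 (since 12·12 = 144 = 11·13 + 1), so t ≡ 12·6 = 72 ≡ 7 (mod 13).
    Then x = 59 + 77·7 = 598, valid modulo lcm(77, 13) = 1001: x ≡ 598 (mod 1001).
Verify: 598 mod 11 = 4 ✓, 598 mod 7 = 3 ✓, 598 mod 13 = 0 ✓.

x ≡ 598 (mod 1001).


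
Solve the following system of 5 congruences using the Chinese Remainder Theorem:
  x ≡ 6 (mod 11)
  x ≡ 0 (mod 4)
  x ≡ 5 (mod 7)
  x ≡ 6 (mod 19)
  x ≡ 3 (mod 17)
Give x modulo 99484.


Product of moduli M = 11 · 4 · 7 · 19 · 17 = 99484.
Merge one congruence at a time:
  Start: x ≡ 6 (mod 11).
  Combine with x ≡ 0 (mod 4); new modulus lcm = 44.
    Write x = 6 + 11·t and substitute into x ≡ 0 (mod 4): 11·t ≡ 0 − 6 = -6 (mod 4).
    Reduce coefficients mod 4: 3·t ≡ 2 (mod 4).
    The inverse of 3 mod 4 is 3 (since 3·3 = 9 = 2·4 + 1), so t ≡ 3·2 = 6 ≡ 2 (mod 4).
    Then x = 6 + 11·2 = 28, valid modulo lcm(11, 4) = 44: x ≡ 28 (mod 44).
  Combine with x ≡ 5 (mod 7); new modulus lcm = 308.
    Write x = 28 + 44·t and substitute into x ≡ 5 (mod 7): 44·t ≡ 5 − 28 = -23 (mod 7).
    Reduce coefficients mod 7: 2·t ≡ 5 (mod 7).
    The inverse of 2 mod 7 is 4 (since 2·4 = 8 = 1·7 + 1), so t ≡ 4·5 = 20 ≡ 6 (mod 7).
    Then x = 28 + 44·6 = 292, valid modulo lcm(44, 7) = 308: x ≡ 292 (mod 308).
  Combine with x ≡ 6 (mod 19); new modulus lcm = 5852.
    Write x = 292 + 308·t and substitute into x ≡ 6 (mod 19): 308·t ≡ 6 − 292 = -286 (mod 19).
    Reduce coefficients mod 19: 4·t ≡ 18 (mod 19).
    The inverse of 4 mod 19 is 5 (since 4·5 = 20 = 1·19 + 1), so t ≡ 5·18 = 90 ≡ 14 (mod 19).
    Then x = 292 + 308·14 = 4604, valid modulo lcm(308, 19) = 5852: x ≡ 4604 (mod 5852).
  Combine with x ≡ 3 (mod 17); new modulus lcm = 99484.
    Write x = 4604 + 5852·t and substitute into x ≡ 3 (mod 17): 5852·t ≡ 3 − 4604 = -4601 (mod 17).
    Reduce coefficients mod 17: 4·t ≡ 6 (mod 17).
    The inverse of 4 mod 17 is 13 (since 4·13 = 52 = 3·17 + 1), so t ≡ 13·6 = 78 ≡ 10 (mod 17).
    Then x = 4604 + 5852·10 = 63124, valid modulo lcm(5852, 17) = 99484: x ≡ 63124 (mod 99484).
Verify against each original: 63124 mod 11 = 6, 63124 mod 4 = 0, 63124 mod 7 = 5, 63124 mod 19 = 6, 63124 mod 17 = 3.

x ≡ 63124 (mod 99484).


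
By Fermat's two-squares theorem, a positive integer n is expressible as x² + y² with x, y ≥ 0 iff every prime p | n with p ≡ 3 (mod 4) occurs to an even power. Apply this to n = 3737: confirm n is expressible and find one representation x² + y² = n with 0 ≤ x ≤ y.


Step 1: Factor n = 3737 = 37 · 101.
Step 2: Check the mod-4 condition on each prime factor: 37 ≡ 1 (mod 4), exponent 1; 101 ≡ 1 (mod 4), exponent 1.
All primes ≡ 3 (mod 4) appear to even exponent (or don't appear), so by the two-squares theorem n IS expressible as a sum of two squares.
Step 3: Build a representation. Here n = 37 · 101 is a product of primes ≡ 1 (mod 4). Each prime p ≡ 1 (mod 4) is itself a sum of two squares; find a² by testing p − a² for a perfect square:
  37: 37 − 1² = 36 = 6² ⇒ 37 = 1² + 6².
  101: 101 − 1² = 100 = 10² ⇒ 101 = 1² + 10².
  Combine using the Brahmagupta–Fibonacci identity (a² + b²)(c² + d²) = (ac − bd)² + (ad + bc)² = (ac + bd)² + (ad − bc)²:
  37 · 101 = 3737: from (1² + 6²)(1² + 10²), take (1·1 − 6·10, 1·10 + 6·1) = (1 − 60, 10 + 6) = (-59, 16); dropping signs (only squares matter) gives (59, 16); check 59² + 16² = 3481 + 256 = 3737 ✓.
Step 4: Order so x ≤ y and verify: 16² + 59² = 256 + 3481 = 3737 = n. ✓

n = 3737 = 16² + 59² (one valid representation with x ≤ y).


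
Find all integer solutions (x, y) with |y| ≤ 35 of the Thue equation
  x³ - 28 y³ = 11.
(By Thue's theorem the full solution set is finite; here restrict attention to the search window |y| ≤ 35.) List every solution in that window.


The equation is x³ - 28y³ = 11. For fixed y, x³ = 28·y³ + 11, so a solution requires the RHS to be a perfect cube.
Strategy: iterate y from -35 to 35, compute RHS = 28·y³ + 11, and check whether it is a (positive or negative) perfect cube.
Check small values of y:
  y = 0: RHS = 11 is not a perfect cube.
  y = 1: RHS = 39 is not a perfect cube.
  y = -1: RHS = -17 is not a perfect cube.
  y = 2: RHS = 235 is not a perfect cube.
  y = -2: RHS = -213 is not a perfect cube.
  y = 3: RHS = 767 is not a perfect cube.
  y = -3: RHS = -745 is not a perfect cube.
Continuing the search up to |y| = 35 finds no solutions either.
No (x, y) in the scanned range satisfies the equation.

No integer solutions with |y| ≤ 35.


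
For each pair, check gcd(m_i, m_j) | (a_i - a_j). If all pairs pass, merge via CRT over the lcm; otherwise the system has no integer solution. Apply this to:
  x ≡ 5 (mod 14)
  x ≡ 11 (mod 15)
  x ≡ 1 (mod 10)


Moduli 14, 15, 10 are not pairwise coprime, so CRT works modulo lcm(m_i) when all pairwise compatibility conditions hold.
Pairwise compatibility: gcd(m_i, m_j) must divide a_i - a_j for every pair.
Merge one congruence at a time:
  Start: x ≡ 5 (mod 14).
  Combine with x ≡ 11 (mod 15): gcd(14, 15) = 1; 11 - 5 = 6, which IS divisible by 1, so compatible.
    Write x = 5 + 14·t and substitute into x ≡ 11 (mod 15): 14·t ≡ 11 − 5 = 6 (mod 15).
    The inverse of 14 mod 15 is 14 (since 14·14 = 196 = 13·15 + 1), so t ≡ 14·6 = 84 ≡ 9 (mod 15).
    Then x = 5 + 14·9 = 131, valid modulo lcm(14, 15) = 210: x ≡ 131 (mod 210).
  Combine with x ≡ 1 (mod 10): gcd(210, 10) = 10; 1 - 131 = -130, which IS divisible by 10, so compatible.
    Write x = 131 + 210·t and substitute into x ≡ 1 (mod 10): 210·t ≡ 1 − 131 = -130 (mod 10).
    Divide the congruence (and modulus) by g = 10: 21·t ≡ -13 (mod 1).
    Modulo 1 every t works; take t = 0.
    Then x = 131 + 210·0 = 131, valid modulo lcm(210, 10) = 210: x ≡ 131 (mod 210).
Verify: 131 mod 14 = 5, 131 mod 15 = 11, 131 mod 10 = 1.

x ≡ 131 (mod 210).


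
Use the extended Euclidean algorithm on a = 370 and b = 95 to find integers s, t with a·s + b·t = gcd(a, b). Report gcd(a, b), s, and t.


Euclidean algorithm on (370, 95) — divide until remainder is 0:
  370 = 3 · 95 + 85
  95 = 1 · 85 + 10
  85 = 8 · 10 + 5
  10 = 2 · 5 + 0
gcd(370, 95) = 5.
Track Bezout coefficients alongside the remainders: start with r₀ = 370 = a·1 + b·0 (s = 1, t = 0) and r₁ = 95 = a·0 + b·1 (s = 0, t = 1); each new remainder r_{k+1} = r_{k-1} − q_k·r_k inherits s_{k+1} = s_{k-1} − q_k·s_k, t_{k+1} = t_{k-1} − q_k·t_k, so r_k = a·s_k + b·t_k at every step:
  q = 3: r = 85, s = 1 − 3·0 = 1, t = 0 − 3·1 = -3  (check: 370·1 + 95·(-3) = 85)
  q = 1: r = 10, s = 0 − 1·1 = -1, t = 1 − 1·(-3) = 4  (check: 370·(-1) + 95·4 = 10)
  q = 8: r = 5, s = 1 − 8·(-1) = 9, t = -3 − 8·4 = -35  (check: 370·9 + 95·(-35) = 5)
The row with r = 5 (the gcd) gives the Bezout coefficients s = 9, t = -35.
Result: 370 · (9) + 95 · (-35) = 5.

gcd(370, 95) = 5; s = 9, t = -35 (check: 370·9 + 95·(-35) = 5).


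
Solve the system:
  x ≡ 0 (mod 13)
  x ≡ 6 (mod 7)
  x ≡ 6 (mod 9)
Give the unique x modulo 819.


Moduli 13, 7, 9 are pairwise coprime; by CRT there is a unique solution modulo M = 13 · 7 · 9 = 819.
Solve pairwise, accumulating the modulus:
  Start with x ≡ 0 (mod 13).
  Combine with x ≡ 6 (mod 7): since gcd(13, 7) = 1, we get a unique residue mod 91.
    Write x = 0 + 13·t and substitute into x ≡ 6 (mod 7): 13·t ≡ 6 − 0 = 6 (mod 7).
    Reduce coefficients mod 7: 6·t ≡ 6 (mod 7).
    The inverse of 6 mod 7 is 6 (since 6·6 = 36 = 5·7 + 1), so t ≡ 6·6 = 36 ≡ 1 (mod 7).
    Then x = 0 + 13·1 = 13, valid modulo lcm(13, 7) = 91: x ≡ 13 (mod 91).
  Combine with x ≡ 6 (mod 9): since gcd(91, 9) = 1, we get a unique residue mod 819.
    Write x = 13 + 91·t and substitute into x ≡ 6 (mod 9): 91·t ≡ 6 − 13 = -7 (mod 9).
    Reduce coefficients mod 9: 1·t ≡ 2 (mod 9).
    So t ≡ 2 (mod 9).
    Then x = 13 + 91·2 = 195, valid modulo lcm(91, 9) = 819: x ≡ 195 (mod 819).
Verify: 195 mod 13 = 0 ✓, 195 mod 7 = 6 ✓, 195 mod 9 = 6 ✓.

x ≡ 195 (mod 819).


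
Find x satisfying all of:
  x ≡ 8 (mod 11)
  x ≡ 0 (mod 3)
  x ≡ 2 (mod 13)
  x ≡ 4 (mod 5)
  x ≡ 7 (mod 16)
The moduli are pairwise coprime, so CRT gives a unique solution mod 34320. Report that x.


Product of moduli M = 11 · 3 · 13 · 5 · 16 = 34320.
Merge one congruence at a time:
  Start: x ≡ 8 (mod 11).
  Combine with x ≡ 0 (mod 3); new modulus lcm = 33.
    Write x = 8 + 11·t and substitute into x ≡ 0 (mod 3): 11·t ≡ 0 − 8 = -8 (mod 3).
    Reduce coefficients mod 3: 2·t ≡ 1 (mod 3).
    The inverse of 2 mod 3 is 2 (since 2·2 = 4 = 1·3 + 1), so t ≡ 2·1 = 2 ≡ 2 (mod 3).
    Then x = 8 + 11·2 = 30, valid modulo lcm(11, 3) = 33: x ≡ 30 (mod 33).
  Combine with x ≡ 2 (mod 13); new modulus lcm = 429.
    Write x = 30 + 33·t and substitute into x ≡ 2 (mod 13): 33·t ≡ 2 − 30 = -28 (mod 13).
    Reduce coefficients mod 13: 7·t ≡ 11 (mod 13).
    The inverse of 7 mod 13 is 2 (since 7·2 = 14 = 1·13 + 1), so t ≡ 2·11 = 22 ≡ 9 (mod 13).
    Then x = 30 + 33·9 = 327, valid modulo lcm(33, 13) = 429: x ≡ 327 (mod 429).
  Combine with x ≡ 4 (mod 5); new modulus lcm = 2145.
    Write x = 327 + 429·t and substitute into x ≡ 4 (mod 5): 429·t ≡ 4 − 327 = -323 (mod 5).
    Reduce coefficients mod 5: 4·t ≡ 2 (mod 5).
    The inverse of 4 mod 5 is 4 (since 4·4 = 16 = 3·5 + 1), so t ≡ 4·2 = 8 ≡ 3 (mod 5).
    Then x = 327 + 429·3 = 1614, valid modulo lcm(429, 5) = 2145: x ≡ 1614 (mod 2145).
  Combine with x ≡ 7 (mod 16); new modulus lcm = 34320.
    Write x = 1614 + 2145·t and substitute into x ≡ 7 (mod 16): 2145·t ≡ 7 − 1614 = -1607 (mod 16).
    Reduce coefficients mod 16: 1·t ≡ 9 (mod 16).
    So t ≡ 9 (mod 16).
    Then x = 1614 + 2145·9 = 20919, valid modulo lcm(2145, 16) = 34320: x ≡ 20919 (mod 34320).
Verify against each original: 20919 mod 11 = 8, 20919 mod 3 = 0, 20919 mod 13 = 2, 20919 mod 5 = 4, 20919 mod 16 = 7.

x ≡ 20919 (mod 34320).


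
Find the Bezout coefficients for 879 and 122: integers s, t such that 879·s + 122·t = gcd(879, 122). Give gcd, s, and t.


Euclidean algorithm on (879, 122) — divide until remainder is 0:
  879 = 7 · 122 + 25
  122 = 4 · 25 + 22
  25 = 1 · 22 + 3
  22 = 7 · 3 + 1
  3 = 3 · 1 + 0
gcd(879, 122) = 1.
Track Bezout coefficients alongside the remainders: start with r₀ = 879 = a·1 + b·0 (s = 1, t = 0) and r₁ = 122 = a·0 + b·1 (s = 0, t = 1); each new remainder r_{k+1} = r_{k-1} − q_k·r_k inherits s_{k+1} = s_{k-1} − q_k·s_k, t_{k+1} = t_{k-1} − q_k·t_k, so r_k = a·s_k + b·t_k at every step:
  q = 7: r = 25, s = 1 − 7·0 = 1, t = 0 − 7·1 = -7  (check: 879·1 + 122·(-7) = 25)
  q = 4: r = 22, s = 0 − 4·1 = -4, t = 1 − 4·(-7) = 29  (check: 879·(-4) + 122·29 = 22)
  q = 1: r = 3, s = 1 − 1·(-4) = 5, t = -7 − 1·29 = -36  (check: 879·5 + 122·(-36) = 3)
  q = 7: r = 1, s = -4 − 7·5 = -39, t = 29 − 7·(-36) = 281  (check: 879·(-39) + 122·281 = 1)
The row with r = 1 (the gcd) gives the Bezout coefficients s = -39, t = 281.
Result: 879 · (-39) + 122 · (281) = 1.

gcd(879, 122) = 1; s = -39, t = 281 (check: 879·(-39) + 122·281 = 1).


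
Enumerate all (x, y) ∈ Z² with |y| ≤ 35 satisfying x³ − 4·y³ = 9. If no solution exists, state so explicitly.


The equation is x³ - 4y³ = 9. For fixed y, x³ = 4·y³ + 9, so a solution requires the RHS to be a perfect cube.
Strategy: iterate y from -35 to 35, compute RHS = 4·y³ + 9, and check whether it is a (positive or negative) perfect cube.
Check small values of y:
  y = 0: RHS = 9 is not a perfect cube.
  y = 1: RHS = 13 is not a perfect cube.
  y = -1: RHS = 5 is not a perfect cube.
  y = 2: RHS = 41 is not a perfect cube.
  y = -2: RHS = -23 is not a perfect cube.
  y = 3: RHS = 117 is not a perfect cube.
  y = -3: RHS = -99 is not a perfect cube.
Continuing the search up to |y| = 35 finds no solutions either.
No (x, y) in the scanned range satisfies the equation.

No integer solutions with |y| ≤ 35.


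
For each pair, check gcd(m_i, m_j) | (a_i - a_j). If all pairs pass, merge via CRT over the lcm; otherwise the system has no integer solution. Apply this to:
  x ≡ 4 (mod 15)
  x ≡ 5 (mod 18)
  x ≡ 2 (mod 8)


Moduli 15, 18, 8 are not pairwise coprime, so CRT works modulo lcm(m_i) when all pairwise compatibility conditions hold.
Pairwise compatibility: gcd(m_i, m_j) must divide a_i - a_j for every pair.
Merge one congruence at a time:
  Start: x ≡ 4 (mod 15).
  Combine with x ≡ 5 (mod 18): gcd(15, 18) = 3, and 5 - 4 = 1 is NOT divisible by 3.
    ⇒ system is inconsistent (no integer solution).

No solution (the system is inconsistent).


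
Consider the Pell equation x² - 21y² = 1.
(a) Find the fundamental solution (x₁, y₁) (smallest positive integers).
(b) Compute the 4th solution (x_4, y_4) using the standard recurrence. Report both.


Step 1: Find the fundamental solution (x₁, y₁) of x² - 21y² = 1.
  Expand √21 as a continued fraction. a₀ = ⌊√21⌋ = 4; iterate m_{k+1} = d_k·a_k − m_k, d_{k+1} = (21 − m_{k+1}²)/d_k, a_{k+1} = ⌊(a₀ + m_{k+1})/d_{k+1}⌋ (starting m₀ = 0, d₀ = 1), with convergents p_k = a_k·p_{k-1} + p_{k-2}, q_k = a_k·q_{k-1} + q_{k-2} (p₋₁ = 1, q₋₁ = 0):
  k = 0: a₀ = 4; p₀/q₀ = 4/1; p₀² − 21·q₀² = 16 − 21 = -5.
  k = 1: m = 4, d = 5, a = ⌊(4 + 4)/5⌋ = 1; p/q = (1·4 + 1)/(1·1 + 0) = 5/1; p² − 21·q² = 25 − 21 = 4.
  k = 2: m = 1, d = 4, a = ⌊(4 + 1)/4⌋ = 1; p/q = (1·5 + 4)/(1·1 + 1) = 9/2; p² − 21·q² = 81 − 84 = -3.
  k = 3: m = 3, d = 3, a = ⌊(4 + 3)/3⌋ = 2; p/q = (2·9 + 5)/(2·2 + 1) = 23/5; p² − 21·q² = 529 − 525 = 4.
  k = 4: m = 3, d = 4, a = ⌊(4 + 3)/4⌋ = 1; p/q = (1·23 + 9)/(1·5 + 2) = 32/7; p² − 21·q² = 1024 − 1029 = -5.
  k = 5: m = 1, d = 5, a = ⌊(4 + 1)/5⌋ = 1; p/q = (1·32 + 23)/(1·7 + 5) = 55/12; p² − 21·q² = 3025 − 3024 = 1.
  The first convergent with p² − 21·q² = 1 gives the fundamental solution (x₁, y₁) = (55, 12).
Step 2: Apply the recurrence (x_{n+1}, y_{n+1}) = (x₁x_n + 21y₁y_n, x₁y_n + y₁x_n) repeatedly.
  From (x_1, y_1) = (55, 12): x_2 = 55·55 + 21·12·12 = 6049; y_2 = 55·12 + 12·55 = 1320.
  From (x_2, y_2) = (6049, 1320): x_3 = 55·6049 + 21·12·1320 = 665335; y_3 = 55·1320 + 12·6049 = 145188.
  From (x_3, y_3) = (665335, 145188): x_4 = 55·665335 + 21·12·145188 = 73180801; y_4 = 55·145188 + 12·665335 = 15969360.
Step 3: Verify x_4² - 21·y_4² = 5355429635001601 - 5355429635001600 = 1 (should be 1). ✓

(x_1, y_1) = (55, 12); (x_4, y_4) = (73180801, 15969360).


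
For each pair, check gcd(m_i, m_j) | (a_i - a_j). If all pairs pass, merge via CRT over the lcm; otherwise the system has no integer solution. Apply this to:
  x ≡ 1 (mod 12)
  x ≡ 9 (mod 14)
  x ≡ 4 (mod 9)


Moduli 12, 14, 9 are not pairwise coprime, so CRT works modulo lcm(m_i) when all pairwise compatibility conditions hold.
Pairwise compatibility: gcd(m_i, m_j) must divide a_i - a_j for every pair.
Merge one congruence at a time:
  Start: x ≡ 1 (mod 12).
  Combine with x ≡ 9 (mod 14): gcd(12, 14) = 2; 9 - 1 = 8, which IS divisible by 2, so compatible.
    Write x = 1 + 12·t and substitute into x ≡ 9 (mod 14): 12·t ≡ 9 − 1 = 8 (mod 14).
    Divide the congruence (and modulus) by g = 2: 6·t ≡ 4 (mod 7).
    The inverse of 6 mod 7 is 6 (since 6·6 = 36 = 5·7 + 1), so t ≡ 6·4 = 24 ≡ 3 (mod 7).
    Then x = 1 + 12·3 = 37, valid modulo lcm(12, 14) = 84: x ≡ 37 (mod 84).
  Combine with x ≡ 4 (mod 9): gcd(84, 9) = 3; 4 - 37 = -33, which IS divisible by 3, so compatible.
    Write x = 37 + 84·t and substitute into x ≡ 4 (mod 9): 84·t ≡ 4 − 37 = -33 (mod 9).
    Divide the congruence (and modulus) by g = 3: 28·t ≡ -11 (mod 3).
    Reduce coefficients mod 3: 1·t ≡ 1 (mod 3).
    So t ≡ 1 (mod 3).
    Then x = 37 + 84·1 = 121, valid modulo lcm(84, 9) = 252: x ≡ 121 (mod 252).
Verify: 121 mod 12 = 1, 121 mod 14 = 9, 121 mod 9 = 4.

x ≡ 121 (mod 252).


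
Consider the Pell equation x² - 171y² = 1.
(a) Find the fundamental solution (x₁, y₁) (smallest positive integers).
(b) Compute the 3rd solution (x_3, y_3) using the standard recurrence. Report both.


Step 1: Find the fundamental solution (x₁, y₁) of x² - 171y² = 1.
  Expand √171 as a continued fraction. a₀ = ⌊√171⌋ = 13; iterate m_{k+1} = d_k·a_k − m_k, d_{k+1} = (171 − m_{k+1}²)/d_k, a_{k+1} = ⌊(a₀ + m_{k+1})/d_{k+1}⌋ (starting m₀ = 0, d₀ = 1), with convergents p_k = a_k·p_{k-1} + p_{k-2}, q_k = a_k·q_{k-1} + q_{k-2} (p₋₁ = 1, q₋₁ = 0):
  k = 0: a₀ = 13; p₀/q₀ = 13/1; p₀² − 171·q₀² = 169 − 171 = -2.
  k = 1: m = 13, d = 2, a = ⌊(13 + 13)/2⌋ = 13; p/q = (13·13 + 1)/(13·1 + 0) = 170/13; p² − 171·q² = 28900 − 28899 = 1.
  The first convergent with p² − 171·q² = 1 gives the fundamental solution (x₁, y₁) = (170, 13).
Step 2: Apply the recurrence (x_{n+1}, y_{n+1}) = (x₁x_n + 171y₁y_n, x₁y_n + y₁x_n) repeatedly.
  From (x_1, y_1) = (170, 13): x_2 = 170·170 + 171·13·13 = 57799; y_2 = 170·13 + 13·170 = 4420.
  From (x_2, y_2) = (57799, 4420): x_3 = 170·57799 + 171·13·4420 = 19651490; y_3 = 170·4420 + 13·57799 = 1502787.
Step 3: Verify x_3² - 171·y_3² = 386181059220100 - 386181059220099 = 1 (should be 1). ✓

(x_1, y_1) = (170, 13); (x_3, y_3) = (19651490, 1502787).


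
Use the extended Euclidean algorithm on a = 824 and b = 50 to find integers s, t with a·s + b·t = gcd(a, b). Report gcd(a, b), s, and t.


Euclidean algorithm on (824, 50) — divide until remainder is 0:
  824 = 16 · 50 + 24
  50 = 2 · 24 + 2
  24 = 12 · 2 + 0
gcd(824, 50) = 2.
Track Bezout coefficients alongside the remainders: start with r₀ = 824 = a·1 + b·0 (s = 1, t = 0) and r₁ = 50 = a·0 + b·1 (s = 0, t = 1); each new remainder r_{k+1} = r_{k-1} − q_k·r_k inherits s_{k+1} = s_{k-1} − q_k·s_k, t_{k+1} = t_{k-1} − q_k·t_k, so r_k = a·s_k + b·t_k at every step:
  q = 16: r = 24, s = 1 − 16·0 = 1, t = 0 − 16·1 = -16  (check: 824·1 + 50·(-16) = 24)
  q = 2: r = 2, s = 0 − 2·1 = -2, t = 1 − 2·(-16) = 33  (check: 824·(-2) + 50·33 = 2)
The row with r = 2 (the gcd) gives the Bezout coefficients s = -2, t = 33.
Result: 824 · (-2) + 50 · (33) = 2.

gcd(824, 50) = 2; s = -2, t = 33 (check: 824·(-2) + 50·33 = 2).


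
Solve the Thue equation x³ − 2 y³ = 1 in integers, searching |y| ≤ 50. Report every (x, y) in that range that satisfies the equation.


The equation is x³ - 2y³ = 1. For fixed y, x³ = 2·y³ + 1, so a solution requires the RHS to be a perfect cube.
Strategy: iterate y from -50 to 50, compute RHS = 2·y³ + 1, and check whether it is a (positive or negative) perfect cube.
Check small values of y:
  y = 0: RHS = 1 = (1)³ ⇒ x = 1 works.
  y = 1: RHS = 3 is not a perfect cube.
  y = -1: RHS = -1 = (-1)³ ⇒ x = -1 works.
  y = 2: RHS = 17 is not a perfect cube.
  y = -2: RHS = -15 is not a perfect cube.
  y = 3: RHS = 55 is not a perfect cube.
  y = -3: RHS = -53 is not a perfect cube.
Continuing the search up to |y| = 50 finds no further solutions beyond those listed.
Collected solutions: (1, 0), (-1, -1).

Solutions (with |y| ≤ 50): (1, 0), (-1, -1).


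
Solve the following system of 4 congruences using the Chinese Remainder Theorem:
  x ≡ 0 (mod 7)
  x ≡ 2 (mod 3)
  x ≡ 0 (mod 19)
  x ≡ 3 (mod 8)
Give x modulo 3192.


Product of moduli M = 7 · 3 · 19 · 8 = 3192.
Merge one congruence at a time:
  Start: x ≡ 0 (mod 7).
  Combine with x ≡ 2 (mod 3); new modulus lcm = 21.
    Write x = 0 + 7·t and substitute into x ≡ 2 (mod 3): 7·t ≡ 2 − 0 = 2 (mod 3).
    Reduce coefficients mod 3: 1·t ≡ 2 (mod 3).
    So t ≡ 2 (mod 3).
    Then x = 0 + 7·2 = 14, valid modulo lcm(7, 3) = 21: x ≡ 14 (mod 21).
  Combine with x ≡ 0 (mod 19); new modulus lcm = 399.
    Write x = 14 + 21·t and substitute into x ≡ 0 (mod 19): 21·t ≡ 0 − 14 = -14 (mod 19).
    Reduce coefficients mod 19: 2·t ≡ 5 (mod 19).
    The inverse of 2 mod 19 is 10 (since 2·10 = 20 = 1·19 + 1), so t ≡ 10·5 = 50 ≡ 12 (mod 19).
    Then x = 14 + 21·12 = 266, valid modulo lcm(21, 19) = 399: x ≡ 266 (mod 399).
  Combine with x ≡ 3 (mod 8); new modulus lcm = 3192.
    Write x = 266 + 399·t and substitute into x ≡ 3 (mod 8): 399·t ≡ 3 − 266 = -263 (mod 8).
    Reduce coefficients mod 8: 7·t ≡ 1 (mod 8).
    The inverse of 7 mod 8 is 7 (since 7·7 = 49 = 6·8 + 1), so t ≡ 7·1 = 7 ≡ 7 (mod 8).
    Then x = 266 + 399·7 = 3059, valid modulo lcm(399, 8) = 3192: x ≡ 3059 (mod 3192).
Verify against each original: 3059 mod 7 = 0, 3059 mod 3 = 2, 3059 mod 19 = 0, 3059 mod 8 = 3.

x ≡ 3059 (mod 3192).
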